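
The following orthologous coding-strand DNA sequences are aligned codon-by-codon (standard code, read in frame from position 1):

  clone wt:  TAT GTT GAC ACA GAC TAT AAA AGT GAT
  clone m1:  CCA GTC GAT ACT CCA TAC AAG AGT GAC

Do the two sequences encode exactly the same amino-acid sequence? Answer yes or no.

no

Codon 1: TAT Tyr / CCA Pro — nonsynonymous.
Codon 2: GTT Val / GTC Val — synonymous.
Codon 3: GAC Asp / GAT Asp — synonymous.
Codon 4: ACA Thr / ACT Thr — synonymous.
Codon 5: GAC Asp / CCA Pro — nonsynonymous.
Codon 6: TAT Tyr / TAC Tyr — synonymous.
Codon 7: AAA Lys / AAG Lys — synonymous.
Codon 8: AGT Ser / AGT Ser — identical.
Codon 9: GAT Asp / GAC Asp — synonymous.
Nonsynonymous differences: 2 → different protein.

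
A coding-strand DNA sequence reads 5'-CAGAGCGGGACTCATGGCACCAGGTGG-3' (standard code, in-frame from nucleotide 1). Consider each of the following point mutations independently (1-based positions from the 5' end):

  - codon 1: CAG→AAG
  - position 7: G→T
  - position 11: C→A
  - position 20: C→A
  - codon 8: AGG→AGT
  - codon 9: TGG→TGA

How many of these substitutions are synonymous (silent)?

0

Codon 1: CAG (Gln) → AAG (Lys) — missense.
Codon 3: GGG (Gly) → TGG (Trp) — missense.
Codon 4: ACT (Thr) → AAT (Asn) — missense.
Codon 7: ACC (Thr) → AAC (Asn) — missense.
Codon 8: AGG (Arg) → AGT (Ser) — missense.
Codon 9: TGG (Trp) → TGA (Stop) — nonsense.
Synonymous: 0 of 6.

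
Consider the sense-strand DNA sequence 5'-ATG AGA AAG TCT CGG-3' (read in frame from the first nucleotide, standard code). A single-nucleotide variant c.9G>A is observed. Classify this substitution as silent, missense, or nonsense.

silent

Position 9 falls in codon 3: AAG → Lys.
After the substitution the codon is AAA → Lys.
Both encode Lys, so the change is synonymous.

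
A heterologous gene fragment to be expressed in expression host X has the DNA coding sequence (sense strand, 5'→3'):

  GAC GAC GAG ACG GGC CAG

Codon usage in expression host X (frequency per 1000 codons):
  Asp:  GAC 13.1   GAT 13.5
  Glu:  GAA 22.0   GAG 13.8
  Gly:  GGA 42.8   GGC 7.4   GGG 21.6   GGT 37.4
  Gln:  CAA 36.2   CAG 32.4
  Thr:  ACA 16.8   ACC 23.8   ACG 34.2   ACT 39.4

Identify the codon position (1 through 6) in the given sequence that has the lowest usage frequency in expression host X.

Codon 1 GAC (Asp): 13.1 per 1000.
Codon 2 GAC (Asp): 13.1 per 1000.
Codon 3 GAG (Glu): 13.8 per 1000.
Codon 4 ACG (Thr): 34.2 per 1000.
Codon 5 GGC (Gly): 7.4 per 1000.
Codon 6 CAG (Gln): 32.4 per 1000.
Lowest frequency is 7.4 at codon 5.

5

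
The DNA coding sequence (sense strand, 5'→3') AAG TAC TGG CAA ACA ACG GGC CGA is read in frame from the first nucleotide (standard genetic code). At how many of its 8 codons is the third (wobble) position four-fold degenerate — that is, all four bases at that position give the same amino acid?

Codon 1 AAG (Lys): third position 2-fold.
Codon 2 TAC (Tyr): third position 2-fold.
Codon 3 TGG (Trp): third position 1-fold.
Codon 4 CAA (Gln): third position 2-fold.
Codon 5 ACA (Thr): third position 4-fold.
Codon 6 ACG (Thr): third position 4-fold.
Codon 7 GGC (Gly): third position 4-fold.
Codon 8 CGA (Arg): third position 4-fold.
Four-fold degenerate third positions: 4.

4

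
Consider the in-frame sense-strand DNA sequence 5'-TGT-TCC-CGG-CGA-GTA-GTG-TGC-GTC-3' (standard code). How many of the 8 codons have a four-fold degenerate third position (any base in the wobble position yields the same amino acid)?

6

Codon 1 TGT (Cys): third position 2-fold.
Codon 2 TCC (Ser): third position 4-fold.
Codon 3 CGG (Arg): third position 4-fold.
Codon 4 CGA (Arg): third position 4-fold.
Codon 5 GTA (Val): third position 4-fold.
Codon 6 GTG (Val): third position 4-fold.
Codon 7 TGC (Cys): third position 2-fold.
Codon 8 GTC (Val): third position 4-fold.
Four-fold degenerate third positions: 6.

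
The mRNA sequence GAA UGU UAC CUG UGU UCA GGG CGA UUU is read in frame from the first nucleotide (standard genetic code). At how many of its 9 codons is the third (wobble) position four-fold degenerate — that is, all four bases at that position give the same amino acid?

Codon 1 GAA (Glu): third position 2-fold.
Codon 2 UGU (Cys): third position 2-fold.
Codon 3 UAC (Tyr): third position 2-fold.
Codon 4 CUG (Leu): third position 4-fold.
Codon 5 UGU (Cys): third position 2-fold.
Codon 6 UCA (Ser): third position 4-fold.
Codon 7 GGG (Gly): third position 4-fold.
Codon 8 CGA (Arg): third position 4-fold.
Codon 9 UUU (Phe): third position 2-fold.
Four-fold degenerate third positions: 4.

4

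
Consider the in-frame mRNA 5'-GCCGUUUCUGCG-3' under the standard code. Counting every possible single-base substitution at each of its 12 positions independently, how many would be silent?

Codon 1 (GCC, Ala): 3 synonymous substitutions.
Codon 2 (GUU, Val): 3 synonymous substitutions.
Codon 3 (UCU, Ser): 3 synonymous substitutions.
Codon 4 (GCG, Ala): 3 synonymous substitutions.
Total: 3 + 3 + 3 + 3 = 12.

12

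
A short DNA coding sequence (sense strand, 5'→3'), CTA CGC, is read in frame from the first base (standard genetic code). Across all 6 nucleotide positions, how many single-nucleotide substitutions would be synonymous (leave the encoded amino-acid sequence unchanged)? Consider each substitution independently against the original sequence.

Codon 1 (CTA, Leu): 4 synonymous substitutions.
Codon 2 (CGC, Arg): 3 synonymous substitutions.
Total: 4 + 3 = 7.

7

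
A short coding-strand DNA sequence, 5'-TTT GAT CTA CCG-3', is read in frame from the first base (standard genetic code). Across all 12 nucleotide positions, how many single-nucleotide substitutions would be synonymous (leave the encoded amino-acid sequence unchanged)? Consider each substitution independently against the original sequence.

9

Codon 1 (TTT, Phe): 1 synonymous substitution.
Codon 2 (GAT, Asp): 1 synonymous substitution.
Codon 3 (CTA, Leu): 4 synonymous substitutions.
Codon 4 (CCG, Pro): 3 synonymous substitutions.
Total: 1 + 1 + 4 + 3 = 9.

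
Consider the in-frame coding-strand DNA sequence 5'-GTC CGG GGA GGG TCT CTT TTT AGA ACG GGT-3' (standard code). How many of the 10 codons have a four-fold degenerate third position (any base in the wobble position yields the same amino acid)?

Codon 1 GTC (Val): third position 4-fold.
Codon 2 CGG (Arg): third position 4-fold.
Codon 3 GGA (Gly): third position 4-fold.
Codon 4 GGG (Gly): third position 4-fold.
Codon 5 TCT (Ser): third position 4-fold.
Codon 6 CTT (Leu): third position 4-fold.
Codon 7 TTT (Phe): third position 2-fold.
Codon 8 AGA (Arg): third position 2-fold.
Codon 9 ACG (Thr): third position 4-fold.
Codon 10 GGT (Gly): third position 4-fold.
Four-fold degenerate third positions: 8.

8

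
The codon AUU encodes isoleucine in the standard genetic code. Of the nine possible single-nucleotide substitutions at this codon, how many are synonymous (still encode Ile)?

Position 1: none → 0 synonymous.
Position 2: none → 0 synonymous.
Position 3: AUC, AUA → 2 synonymous.
Total: 0 + 0 + 2 = 2.

2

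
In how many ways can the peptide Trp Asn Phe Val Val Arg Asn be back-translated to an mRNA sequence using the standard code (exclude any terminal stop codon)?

768

Trp: 1 codon.
Asn: 2 codons.
Phe: 2 codons.
Val: 4 codons.
Val: 4 codons.
Arg: 6 codons.
Asn: 2 codons.
1 × 2 × 2 × 4 × 4 × 6 × 2 = 768.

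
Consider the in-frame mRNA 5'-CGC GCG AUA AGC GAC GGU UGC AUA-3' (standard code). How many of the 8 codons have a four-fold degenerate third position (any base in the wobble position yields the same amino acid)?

Codon 1 CGC (Arg): third position 4-fold.
Codon 2 GCG (Ala): third position 4-fold.
Codon 3 AUA (Ile): third position 3-fold.
Codon 4 AGC (Ser): third position 2-fold.
Codon 5 GAC (Asp): third position 2-fold.
Codon 6 GGU (Gly): third position 4-fold.
Codon 7 UGC (Cys): third position 2-fold.
Codon 8 AUA (Ile): third position 3-fold.
Four-fold degenerate third positions: 3.

3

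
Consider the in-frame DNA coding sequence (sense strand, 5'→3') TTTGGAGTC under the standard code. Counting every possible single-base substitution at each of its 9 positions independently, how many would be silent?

7

Codon 1 (TTT, Phe): 1 synonymous substitution.
Codon 2 (GGA, Gly): 3 synonymous substitutions.
Codon 3 (GTC, Val): 3 synonymous substitutions.
Total: 1 + 3 + 3 = 7.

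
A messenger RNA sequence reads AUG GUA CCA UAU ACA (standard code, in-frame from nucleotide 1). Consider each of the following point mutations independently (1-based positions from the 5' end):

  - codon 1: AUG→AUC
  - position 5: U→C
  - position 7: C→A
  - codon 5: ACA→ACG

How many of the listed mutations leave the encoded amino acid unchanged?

1

Codon 1: AUG (Met) → AUC (Ile) — missense.
Codon 2: GUA (Val) → GCA (Ala) — missense.
Codon 3: CCA (Pro) → ACA (Thr) — missense.
Codon 5: ACA (Thr) → ACG (Thr) — synonymous.
Synonymous: 1 of 4.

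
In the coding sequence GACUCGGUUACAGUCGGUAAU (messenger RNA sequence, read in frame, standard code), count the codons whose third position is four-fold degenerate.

5

Codon 1 GAC (Asp): third position 2-fold.
Codon 2 UCG (Ser): third position 4-fold.
Codon 3 GUU (Val): third position 4-fold.
Codon 4 ACA (Thr): third position 4-fold.
Codon 5 GUC (Val): third position 4-fold.
Codon 6 GGU (Gly): third position 4-fold.
Codon 7 AAU (Asn): third position 2-fold.
Four-fold degenerate third positions: 5.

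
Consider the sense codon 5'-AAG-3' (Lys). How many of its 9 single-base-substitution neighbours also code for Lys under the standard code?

Position 1: none → 0 synonymous.
Position 2: none → 0 synonymous.
Position 3: AAA → 1 synonymous.
Total: 0 + 0 + 1 = 1.

1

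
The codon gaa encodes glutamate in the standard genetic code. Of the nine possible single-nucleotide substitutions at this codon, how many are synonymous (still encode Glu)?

Position 1: none → 0 synonymous.
Position 2: none → 0 synonymous.
Position 3: GAG → 1 synonymous.
Total: 0 + 0 + 1 = 1.

1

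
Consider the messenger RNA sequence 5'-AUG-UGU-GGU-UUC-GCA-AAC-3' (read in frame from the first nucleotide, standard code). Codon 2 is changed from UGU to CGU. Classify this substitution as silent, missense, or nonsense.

Position 4 falls in codon 2: UGU → Cys.
After the substitution the codon is CGU → Arg.
Cys ≠ Arg, so this is a missense mutation.

missense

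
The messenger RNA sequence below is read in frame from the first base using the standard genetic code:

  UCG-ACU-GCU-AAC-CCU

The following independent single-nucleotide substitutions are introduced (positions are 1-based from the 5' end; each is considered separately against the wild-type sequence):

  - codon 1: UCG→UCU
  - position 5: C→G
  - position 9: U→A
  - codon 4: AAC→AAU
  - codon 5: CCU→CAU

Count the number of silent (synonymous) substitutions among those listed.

Codon 1: UCG (Ser) → UCU (Ser) — synonymous.
Codon 2: ACU (Thr) → AGU (Ser) — missense.
Codon 3: GCU (Ala) → GCA (Ala) — synonymous.
Codon 4: AAC (Asn) → AAU (Asn) — synonymous.
Codon 5: CCU (Pro) → CAU (His) — missense.
Synonymous: 3 of 5.

3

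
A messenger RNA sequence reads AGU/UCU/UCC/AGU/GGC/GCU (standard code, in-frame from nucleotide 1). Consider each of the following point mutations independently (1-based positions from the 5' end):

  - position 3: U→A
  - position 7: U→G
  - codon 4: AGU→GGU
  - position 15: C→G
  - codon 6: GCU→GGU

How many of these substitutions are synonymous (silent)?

Codon 1: AGU (Ser) → AGA (Arg) — missense.
Codon 3: UCC (Ser) → GCC (Ala) — missense.
Codon 4: AGU (Ser) → GGU (Gly) — missense.
Codon 5: GGC (Gly) → GGG (Gly) — synonymous.
Codon 6: GCU (Ala) → GGU (Gly) — missense.
Synonymous: 1 of 5.

1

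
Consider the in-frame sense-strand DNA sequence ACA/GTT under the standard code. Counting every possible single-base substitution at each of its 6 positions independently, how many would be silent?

Codon 1 (ACA, Thr): 3 synonymous substitutions.
Codon 2 (GTT, Val): 3 synonymous substitutions.
Total: 3 + 3 = 6.

6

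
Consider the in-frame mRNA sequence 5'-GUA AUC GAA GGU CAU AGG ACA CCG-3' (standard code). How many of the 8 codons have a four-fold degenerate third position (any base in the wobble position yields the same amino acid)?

4

Codon 1 GUA (Val): third position 4-fold.
Codon 2 AUC (Ile): third position 3-fold.
Codon 3 GAA (Glu): third position 2-fold.
Codon 4 GGU (Gly): third position 4-fold.
Codon 5 CAU (His): third position 2-fold.
Codon 6 AGG (Arg): third position 2-fold.
Codon 7 ACA (Thr): third position 4-fold.
Codon 8 CCG (Pro): third position 4-fold.
Four-fold degenerate third positions: 4.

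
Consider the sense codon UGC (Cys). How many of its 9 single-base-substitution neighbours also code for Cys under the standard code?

Position 1: none → 0 synonymous.
Position 2: none → 0 synonymous.
Position 3: UGU → 1 synonymous.
Total: 0 + 0 + 1 = 1.

1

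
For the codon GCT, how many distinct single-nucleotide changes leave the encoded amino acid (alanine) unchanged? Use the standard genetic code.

Position 1: none → 0 synonymous.
Position 2: none → 0 synonymous.
Position 3: GCC, GCA, GCG → 3 synonymous.
Total: 0 + 0 + 3 = 3.

3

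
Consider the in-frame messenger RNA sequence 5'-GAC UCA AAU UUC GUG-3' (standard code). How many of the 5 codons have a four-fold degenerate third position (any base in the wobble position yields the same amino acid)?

Codon 1 GAC (Asp): third position 2-fold.
Codon 2 UCA (Ser): third position 4-fold.
Codon 3 AAU (Asn): third position 2-fold.
Codon 4 UUC (Phe): third position 2-fold.
Codon 5 GUG (Val): third position 4-fold.
Four-fold degenerate third positions: 2.

2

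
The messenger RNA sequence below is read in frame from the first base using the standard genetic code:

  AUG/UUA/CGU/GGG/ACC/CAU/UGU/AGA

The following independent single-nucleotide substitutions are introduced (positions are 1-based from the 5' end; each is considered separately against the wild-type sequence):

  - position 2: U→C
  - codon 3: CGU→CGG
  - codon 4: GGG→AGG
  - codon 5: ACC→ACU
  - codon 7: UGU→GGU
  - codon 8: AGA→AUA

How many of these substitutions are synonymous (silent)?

2

Codon 1: AUG (Met) → ACG (Thr) — missense.
Codon 3: CGU (Arg) → CGG (Arg) — synonymous.
Codon 4: GGG (Gly) → AGG (Arg) — missense.
Codon 5: ACC (Thr) → ACU (Thr) — synonymous.
Codon 7: UGU (Cys) → GGU (Gly) — missense.
Codon 8: AGA (Arg) → AUA (Ile) — missense.
Synonymous: 2 of 6.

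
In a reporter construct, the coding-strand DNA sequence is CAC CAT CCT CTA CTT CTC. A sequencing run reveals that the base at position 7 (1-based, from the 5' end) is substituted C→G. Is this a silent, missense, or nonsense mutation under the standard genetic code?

missense

Position 7 falls in codon 3: CCT → Pro.
After the substitution the codon is GCT → Ala.
Pro ≠ Ala, so this is a missense mutation.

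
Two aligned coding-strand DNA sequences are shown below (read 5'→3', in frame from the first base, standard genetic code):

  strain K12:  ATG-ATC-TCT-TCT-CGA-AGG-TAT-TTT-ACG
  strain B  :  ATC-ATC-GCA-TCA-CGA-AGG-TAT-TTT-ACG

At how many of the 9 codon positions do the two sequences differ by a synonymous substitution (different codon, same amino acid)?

1

Codon 1: ATG Met / ATC Ile — nonsynonymous.
Codon 2: ATC Ile / ATC Ile — identical.
Codon 3: TCT Ser / GCA Ala — nonsynonymous.
Codon 4: TCT Ser / TCA Ser — synonymous.
Codon 5: CGA Arg / CGA Arg — identical.
Codon 6: AGG Arg / AGG Arg — identical.
Codon 7: TAT Tyr / TAT Tyr — identical.
Codon 8: TTT Phe / TTT Phe — identical.
Codon 9: ACG Thr / ACG Thr — identical.
Synonymous differences: 1.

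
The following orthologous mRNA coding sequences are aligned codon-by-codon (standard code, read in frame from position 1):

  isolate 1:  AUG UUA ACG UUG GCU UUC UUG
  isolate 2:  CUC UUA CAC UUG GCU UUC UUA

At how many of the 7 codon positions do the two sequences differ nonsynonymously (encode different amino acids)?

Codon 1: AUG Met / CUC Leu — nonsynonymous.
Codon 2: UUA Leu / UUA Leu — identical.
Codon 3: ACG Thr / CAC His — nonsynonymous.
Codon 4: UUG Leu / UUG Leu — identical.
Codon 5: GCU Ala / GCU Ala — identical.
Codon 6: UUC Phe / UUC Phe — identical.
Codon 7: UUG Leu / UUA Leu — synonymous.
Nonsynonymous differences: 2.

2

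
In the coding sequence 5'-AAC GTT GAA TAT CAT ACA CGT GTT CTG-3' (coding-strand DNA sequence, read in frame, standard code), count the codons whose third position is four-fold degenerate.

5

Codon 1 AAC (Asn): third position 2-fold.
Codon 2 GTT (Val): third position 4-fold.
Codon 3 GAA (Glu): third position 2-fold.
Codon 4 TAT (Tyr): third position 2-fold.
Codon 5 CAT (His): third position 2-fold.
Codon 6 ACA (Thr): third position 4-fold.
Codon 7 CGT (Arg): third position 4-fold.
Codon 8 GTT (Val): third position 4-fold.
Codon 9 CTG (Leu): third position 4-fold.
Four-fold degenerate third positions: 5.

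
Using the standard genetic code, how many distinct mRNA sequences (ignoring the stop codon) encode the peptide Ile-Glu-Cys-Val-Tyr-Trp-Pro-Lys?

Ile: 3 codons.
Glu: 2 codons.
Cys: 2 codons.
Val: 4 codons.
Tyr: 2 codons.
Trp: 1 codon.
Pro: 4 codons.
Lys: 2 codons.
3 × 2 × 2 × 4 × 2 × 1 × 4 × 2 = 768.

768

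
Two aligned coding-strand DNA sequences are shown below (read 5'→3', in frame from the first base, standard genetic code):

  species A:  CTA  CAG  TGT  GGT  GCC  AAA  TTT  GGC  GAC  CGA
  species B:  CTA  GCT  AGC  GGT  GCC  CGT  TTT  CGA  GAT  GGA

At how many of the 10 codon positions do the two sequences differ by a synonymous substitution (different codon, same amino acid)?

1

Codon 1: CTA Leu / CTA Leu — identical.
Codon 2: CAG Gln / GCT Ala — nonsynonymous.
Codon 3: TGT Cys / AGC Ser — nonsynonymous.
Codon 4: GGT Gly / GGT Gly — identical.
Codon 5: GCC Ala / GCC Ala — identical.
Codon 6: AAA Lys / CGT Arg — nonsynonymous.
Codon 7: TTT Phe / TTT Phe — identical.
Codon 8: GGC Gly / CGA Arg — nonsynonymous.
Codon 9: GAC Asp / GAT Asp — synonymous.
Codon 10: CGA Arg / GGA Gly — nonsynonymous.
Synonymous differences: 1.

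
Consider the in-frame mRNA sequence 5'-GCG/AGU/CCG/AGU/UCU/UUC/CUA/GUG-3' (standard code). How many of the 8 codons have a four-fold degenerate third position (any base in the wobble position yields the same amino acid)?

Codon 1 GCG (Ala): third position 4-fold.
Codon 2 AGU (Ser): third position 2-fold.
Codon 3 CCG (Pro): third position 4-fold.
Codon 4 AGU (Ser): third position 2-fold.
Codon 5 UCU (Ser): third position 4-fold.
Codon 6 UUC (Phe): third position 2-fold.
Codon 7 CUA (Leu): third position 4-fold.
Codon 8 GUG (Val): third position 4-fold.
Four-fold degenerate third positions: 5.

5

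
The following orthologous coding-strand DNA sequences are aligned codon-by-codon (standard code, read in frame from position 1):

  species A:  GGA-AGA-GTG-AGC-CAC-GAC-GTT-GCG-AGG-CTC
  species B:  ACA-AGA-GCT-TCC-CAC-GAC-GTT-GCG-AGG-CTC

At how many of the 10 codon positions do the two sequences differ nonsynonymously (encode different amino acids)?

2

Codon 1: GGA Gly / ACA Thr — nonsynonymous.
Codon 2: AGA Arg / AGA Arg — identical.
Codon 3: GTG Val / GCT Ala — nonsynonymous.
Codon 4: AGC Ser / TCC Ser — synonymous.
Codon 5: CAC His / CAC His — identical.
Codon 6: GAC Asp / GAC Asp — identical.
Codon 7: GTT Val / GTT Val — identical.
Codon 8: GCG Ala / GCG Ala — identical.
Codon 9: AGG Arg / AGG Arg — identical.
Codon 10: CTC Leu / CTC Leu — identical.
Nonsynonymous differences: 2.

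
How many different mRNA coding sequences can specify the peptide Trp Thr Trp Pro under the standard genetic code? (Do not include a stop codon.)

Trp: 1 codon.
Thr: 4 codons.
Trp: 1 codon.
Pro: 4 codons.
1 × 4 × 1 × 4 = 16.

16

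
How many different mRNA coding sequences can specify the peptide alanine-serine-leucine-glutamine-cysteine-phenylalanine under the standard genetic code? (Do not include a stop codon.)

1152

Ala: 4 codons.
Ser: 6 codons.
Leu: 6 codons.
Gln: 2 codons.
Cys: 2 codons.
Phe: 2 codons.
4 × 6 × 6 × 2 × 2 × 2 = 1152.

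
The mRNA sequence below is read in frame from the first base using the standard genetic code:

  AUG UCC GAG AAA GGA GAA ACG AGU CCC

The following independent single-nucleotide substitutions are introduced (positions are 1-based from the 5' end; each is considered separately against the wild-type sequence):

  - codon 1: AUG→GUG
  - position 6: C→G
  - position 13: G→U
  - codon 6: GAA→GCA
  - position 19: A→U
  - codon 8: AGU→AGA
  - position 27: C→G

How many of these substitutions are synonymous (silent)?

Codon 1: AUG (Met) → GUG (Val) — missense.
Codon 2: UCC (Ser) → UCG (Ser) — synonymous.
Codon 5: GGA (Gly) → UGA (Stop) — nonsense.
Codon 6: GAA (Glu) → GCA (Ala) — missense.
Codon 7: ACG (Thr) → UCG (Ser) — missense.
Codon 8: AGU (Ser) → AGA (Arg) — missense.
Codon 9: CCC (Pro) → CCG (Pro) — synonymous.
Synonymous: 2 of 7.

2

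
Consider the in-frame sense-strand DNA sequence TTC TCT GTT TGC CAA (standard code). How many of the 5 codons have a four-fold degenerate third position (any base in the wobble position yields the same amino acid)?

Codon 1 TTC (Phe): third position 2-fold.
Codon 2 TCT (Ser): third position 4-fold.
Codon 3 GTT (Val): third position 4-fold.
Codon 4 TGC (Cys): third position 2-fold.
Codon 5 CAA (Gln): third position 2-fold.
Four-fold degenerate third positions: 2.

2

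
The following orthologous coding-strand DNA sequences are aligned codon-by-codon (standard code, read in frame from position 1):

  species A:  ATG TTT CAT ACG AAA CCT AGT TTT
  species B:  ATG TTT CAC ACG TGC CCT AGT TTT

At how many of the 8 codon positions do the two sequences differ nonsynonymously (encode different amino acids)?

1

Codon 1: ATG Met / ATG Met — identical.
Codon 2: TTT Phe / TTT Phe — identical.
Codon 3: CAT His / CAC His — synonymous.
Codon 4: ACG Thr / ACG Thr — identical.
Codon 5: AAA Lys / TGC Cys — nonsynonymous.
Codon 6: CCT Pro / CCT Pro — identical.
Codon 7: AGT Ser / AGT Ser — identical.
Codon 8: TTT Phe / TTT Phe — identical.
Nonsynonymous differences: 1.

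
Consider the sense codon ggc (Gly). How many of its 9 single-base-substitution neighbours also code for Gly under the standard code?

Position 1: none → 0 synonymous.
Position 2: none → 0 synonymous.
Position 3: GGU, GGA, GGG → 3 synonymous.
Total: 0 + 0 + 3 = 3.

3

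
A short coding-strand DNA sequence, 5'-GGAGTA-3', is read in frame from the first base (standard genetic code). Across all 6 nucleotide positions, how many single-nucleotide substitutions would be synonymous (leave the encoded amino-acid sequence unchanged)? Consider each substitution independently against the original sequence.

6

Codon 1 (GGA, Gly): 3 synonymous substitutions.
Codon 2 (GTA, Val): 3 synonymous substitutions.
Total: 3 + 3 = 6.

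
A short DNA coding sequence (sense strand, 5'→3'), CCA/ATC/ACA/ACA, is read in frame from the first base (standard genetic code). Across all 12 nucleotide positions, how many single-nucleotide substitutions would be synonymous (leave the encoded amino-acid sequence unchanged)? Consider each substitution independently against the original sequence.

Codon 1 (CCA, Pro): 3 synonymous substitutions.
Codon 2 (ATC, Ile): 2 synonymous substitutions.
Codon 3 (ACA, Thr): 3 synonymous substitutions.
Codon 4 (ACA, Thr): 3 synonymous substitutions.
Total: 3 + 2 + 3 + 3 = 11.

11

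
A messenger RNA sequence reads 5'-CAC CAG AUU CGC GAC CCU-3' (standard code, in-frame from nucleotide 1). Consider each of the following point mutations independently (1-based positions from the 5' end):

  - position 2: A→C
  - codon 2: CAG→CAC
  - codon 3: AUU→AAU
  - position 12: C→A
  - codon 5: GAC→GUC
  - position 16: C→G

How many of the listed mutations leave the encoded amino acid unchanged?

1

Codon 1: CAC (His) → CCC (Pro) — missense.
Codon 2: CAG (Gln) → CAC (His) — missense.
Codon 3: AUU (Ile) → AAU (Asn) — missense.
Codon 4: CGC (Arg) → CGA (Arg) — synonymous.
Codon 5: GAC (Asp) → GUC (Val) — missense.
Codon 6: CCU (Pro) → GCU (Ala) — missense.
Synonymous: 1 of 6.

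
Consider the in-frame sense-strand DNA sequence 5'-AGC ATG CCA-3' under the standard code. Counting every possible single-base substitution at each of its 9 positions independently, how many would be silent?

Codon 1 (AGC, Ser): 1 synonymous substitution.
Codon 2 (ATG, Met): 0 synonymous substitutions.
Codon 3 (CCA, Pro): 3 synonymous substitutions.
Total: 1 + 0 + 3 = 4.

4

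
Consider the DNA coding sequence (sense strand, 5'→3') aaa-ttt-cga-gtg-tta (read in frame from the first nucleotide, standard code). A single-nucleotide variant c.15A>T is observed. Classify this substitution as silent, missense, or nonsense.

missense

Position 15 falls in codon 5: TTA → Leu.
After the substitution the codon is TTT → Phe.
Leu ≠ Phe, so this is a missense mutation.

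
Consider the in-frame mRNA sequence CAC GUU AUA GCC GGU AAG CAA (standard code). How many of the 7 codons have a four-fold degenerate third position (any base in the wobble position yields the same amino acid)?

Codon 1 CAC (His): third position 2-fold.
Codon 2 GUU (Val): third position 4-fold.
Codon 3 AUA (Ile): third position 3-fold.
Codon 4 GCC (Ala): third position 4-fold.
Codon 5 GGU (Gly): third position 4-fold.
Codon 6 AAG (Lys): third position 2-fold.
Codon 7 CAA (Gln): third position 2-fold.
Four-fold degenerate third positions: 3.

3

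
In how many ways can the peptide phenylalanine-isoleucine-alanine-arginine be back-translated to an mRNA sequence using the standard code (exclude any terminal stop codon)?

144

Phe: 2 codons.
Ile: 3 codons.
Ala: 4 codons.
Arg: 6 codons.
2 × 3 × 4 × 6 = 144.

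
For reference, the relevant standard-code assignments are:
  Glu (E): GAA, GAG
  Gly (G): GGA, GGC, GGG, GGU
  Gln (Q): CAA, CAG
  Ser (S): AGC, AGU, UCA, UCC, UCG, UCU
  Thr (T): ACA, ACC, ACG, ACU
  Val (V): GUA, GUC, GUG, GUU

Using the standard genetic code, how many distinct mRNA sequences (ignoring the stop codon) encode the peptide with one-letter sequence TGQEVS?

Thr: 4 codons.
Gly: 4 codons.
Gln: 2 codons.
Glu: 2 codons.
Val: 4 codons.
Ser: 6 codons.
4 × 4 × 2 × 2 × 4 × 6 = 1536.

1536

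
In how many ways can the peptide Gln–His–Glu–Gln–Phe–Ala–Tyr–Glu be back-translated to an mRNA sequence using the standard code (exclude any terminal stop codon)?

512

Gln: 2 codons.
His: 2 codons.
Glu: 2 codons.
Gln: 2 codons.
Phe: 2 codons.
Ala: 4 codons.
Tyr: 2 codons.
Glu: 2 codons.
2 × 2 × 2 × 2 × 2 × 4 × 2 × 2 = 512.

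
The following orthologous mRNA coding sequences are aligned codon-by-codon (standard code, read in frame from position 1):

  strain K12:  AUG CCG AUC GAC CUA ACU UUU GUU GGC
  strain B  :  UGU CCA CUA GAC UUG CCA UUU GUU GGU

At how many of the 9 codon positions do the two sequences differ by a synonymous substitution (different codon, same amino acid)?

Codon 1: AUG Met / UGU Cys — nonsynonymous.
Codon 2: CCG Pro / CCA Pro — synonymous.
Codon 3: AUC Ile / CUA Leu — nonsynonymous.
Codon 4: GAC Asp / GAC Asp — identical.
Codon 5: CUA Leu / UUG Leu — synonymous.
Codon 6: ACU Thr / CCA Pro — nonsynonymous.
Codon 7: UUU Phe / UUU Phe — identical.
Codon 8: GUU Val / GUU Val — identical.
Codon 9: GGC Gly / GGU Gly — synonymous.
Synonymous differences: 3.

3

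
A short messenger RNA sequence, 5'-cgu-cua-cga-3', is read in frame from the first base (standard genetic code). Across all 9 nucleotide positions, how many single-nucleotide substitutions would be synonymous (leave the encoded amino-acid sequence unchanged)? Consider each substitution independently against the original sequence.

Codon 1 (CGU, Arg): 3 synonymous substitutions.
Codon 2 (CUA, Leu): 4 synonymous substitutions.
Codon 3 (CGA, Arg): 4 synonymous substitutions.
Total: 3 + 4 + 4 = 11.

11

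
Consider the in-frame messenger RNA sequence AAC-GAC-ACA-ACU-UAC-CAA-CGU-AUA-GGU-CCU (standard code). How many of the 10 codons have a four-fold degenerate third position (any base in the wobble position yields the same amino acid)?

5

Codon 1 AAC (Asn): third position 2-fold.
Codon 2 GAC (Asp): third position 2-fold.
Codon 3 ACA (Thr): third position 4-fold.
Codon 4 ACU (Thr): third position 4-fold.
Codon 5 UAC (Tyr): third position 2-fold.
Codon 6 CAA (Gln): third position 2-fold.
Codon 7 CGU (Arg): third position 4-fold.
Codon 8 AUA (Ile): third position 3-fold.
Codon 9 GGU (Gly): third position 4-fold.
Codon 10 CCU (Pro): third position 4-fold.
Four-fold degenerate third positions: 5.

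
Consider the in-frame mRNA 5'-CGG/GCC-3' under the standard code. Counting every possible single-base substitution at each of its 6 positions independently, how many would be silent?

7

Codon 1 (CGG, Arg): 4 synonymous substitutions.
Codon 2 (GCC, Ala): 3 synonymous substitutions.
Total: 4 + 3 = 7.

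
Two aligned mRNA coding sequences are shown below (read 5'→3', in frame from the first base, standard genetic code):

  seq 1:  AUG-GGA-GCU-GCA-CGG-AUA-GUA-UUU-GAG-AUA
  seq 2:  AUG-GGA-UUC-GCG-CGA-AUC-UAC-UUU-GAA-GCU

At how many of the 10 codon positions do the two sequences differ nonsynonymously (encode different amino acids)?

Codon 1: AUG Met / AUG Met — identical.
Codon 2: GGA Gly / GGA Gly — identical.
Codon 3: GCU Ala / UUC Phe — nonsynonymous.
Codon 4: GCA Ala / GCG Ala — synonymous.
Codon 5: CGG Arg / CGA Arg — synonymous.
Codon 6: AUA Ile / AUC Ile — synonymous.
Codon 7: GUA Val / UAC Tyr — nonsynonymous.
Codon 8: UUU Phe / UUU Phe — identical.
Codon 9: GAG Glu / GAA Glu — synonymous.
Codon 10: AUA Ile / GCU Ala — nonsynonymous.
Nonsynonymous differences: 3.

3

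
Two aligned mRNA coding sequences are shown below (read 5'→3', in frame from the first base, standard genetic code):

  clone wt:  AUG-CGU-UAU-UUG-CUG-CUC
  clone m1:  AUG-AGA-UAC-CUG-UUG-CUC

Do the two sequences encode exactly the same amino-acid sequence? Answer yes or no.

Codon 1: AUG Met / AUG Met — identical.
Codon 2: CGU Arg / AGA Arg — synonymous.
Codon 3: UAU Tyr / UAC Tyr — synonymous.
Codon 4: UUG Leu / CUG Leu — synonymous.
Codon 5: CUG Leu / UUG Leu — synonymous.
Codon 6: CUC Leu / CUC Leu — identical.
Nonsynonymous differences: 0 → same protein.

yes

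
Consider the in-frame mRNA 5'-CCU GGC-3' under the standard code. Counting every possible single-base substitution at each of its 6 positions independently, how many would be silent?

Codon 1 (CCU, Pro): 3 synonymous substitutions.
Codon 2 (GGC, Gly): 3 synonymous substitutions.
Total: 3 + 3 = 6.

6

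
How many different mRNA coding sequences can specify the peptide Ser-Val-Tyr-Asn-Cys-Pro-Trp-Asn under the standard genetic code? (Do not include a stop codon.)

1536

Ser: 6 codons.
Val: 4 codons.
Tyr: 2 codons.
Asn: 2 codons.
Cys: 2 codons.
Pro: 4 codons.
Trp: 1 codon.
Asn: 2 codons.
6 × 4 × 2 × 2 × 2 × 4 × 1 × 2 = 1536.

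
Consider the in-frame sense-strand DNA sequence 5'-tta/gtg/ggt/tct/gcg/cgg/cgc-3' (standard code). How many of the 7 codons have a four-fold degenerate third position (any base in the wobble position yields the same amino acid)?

Codon 1 TTA (Leu): third position 2-fold.
Codon 2 GTG (Val): third position 4-fold.
Codon 3 GGT (Gly): third position 4-fold.
Codon 4 TCT (Ser): third position 4-fold.
Codon 5 GCG (Ala): third position 4-fold.
Codon 6 CGG (Arg): third position 4-fold.
Codon 7 CGC (Arg): third position 4-fold.
Four-fold degenerate third positions: 6.

6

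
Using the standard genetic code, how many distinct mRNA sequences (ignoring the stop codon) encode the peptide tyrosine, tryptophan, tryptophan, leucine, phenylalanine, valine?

Tyr: 2 codons.
Trp: 1 codon.
Trp: 1 codon.
Leu: 6 codons.
Phe: 2 codons.
Val: 4 codons.
2 × 1 × 1 × 6 × 2 × 4 = 96.

96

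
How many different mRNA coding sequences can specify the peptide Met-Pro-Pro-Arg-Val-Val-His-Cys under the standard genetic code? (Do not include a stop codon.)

6144

Met: 1 codon.
Pro: 4 codons.
Pro: 4 codons.
Arg: 6 codons.
Val: 4 codons.
Val: 4 codons.
His: 2 codons.
Cys: 2 codons.
1 × 4 × 4 × 6 × 4 × 4 × 2 × 2 = 6144.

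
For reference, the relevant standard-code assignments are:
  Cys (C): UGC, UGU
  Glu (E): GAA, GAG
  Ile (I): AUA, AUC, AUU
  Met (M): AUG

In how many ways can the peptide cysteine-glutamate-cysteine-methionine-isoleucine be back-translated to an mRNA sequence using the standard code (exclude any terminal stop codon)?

Cys: 2 codons.
Glu: 2 codons.
Cys: 2 codons.
Met: 1 codon.
Ile: 3 codons.
2 × 2 × 2 × 1 × 3 = 24.

24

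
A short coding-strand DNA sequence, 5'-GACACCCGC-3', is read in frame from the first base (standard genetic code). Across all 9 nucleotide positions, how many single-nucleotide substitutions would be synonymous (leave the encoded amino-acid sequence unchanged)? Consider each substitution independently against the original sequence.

7

Codon 1 (GAC, Asp): 1 synonymous substitution.
Codon 2 (ACC, Thr): 3 synonymous substitutions.
Codon 3 (CGC, Arg): 3 synonymous substitutions.
Total: 1 + 3 + 3 = 7.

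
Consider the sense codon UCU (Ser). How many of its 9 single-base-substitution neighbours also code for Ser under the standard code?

Position 1: none → 0 synonymous.
Position 2: none → 0 synonymous.
Position 3: UCC, UCA, UCG → 3 synonymous.
Total: 0 + 0 + 3 = 3.

3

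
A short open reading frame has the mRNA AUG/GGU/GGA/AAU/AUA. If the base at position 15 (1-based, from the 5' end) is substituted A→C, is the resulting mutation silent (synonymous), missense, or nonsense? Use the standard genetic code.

Position 15 falls in codon 5: AUA → Ile.
After the substitution the codon is AUC → Ile.
Both encode Ile, so the change is synonymous.

silent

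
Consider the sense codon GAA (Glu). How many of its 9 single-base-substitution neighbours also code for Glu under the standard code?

1

Position 1: none → 0 synonymous.
Position 2: none → 0 synonymous.
Position 3: GAG → 1 synonymous.
Total: 0 + 0 + 1 = 1.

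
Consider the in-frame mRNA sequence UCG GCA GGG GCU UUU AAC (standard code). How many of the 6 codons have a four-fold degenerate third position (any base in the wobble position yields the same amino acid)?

Codon 1 UCG (Ser): third position 4-fold.
Codon 2 GCA (Ala): third position 4-fold.
Codon 3 GGG (Gly): third position 4-fold.
Codon 4 GCU (Ala): third position 4-fold.
Codon 5 UUU (Phe): third position 2-fold.
Codon 6 AAC (Asn): third position 2-fold.
Four-fold degenerate third positions: 4.

4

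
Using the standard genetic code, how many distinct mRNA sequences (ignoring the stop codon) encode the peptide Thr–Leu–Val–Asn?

Thr: 4 codons.
Leu: 6 codons.
Val: 4 codons.
Asn: 2 codons.
4 × 6 × 4 × 2 = 192.

192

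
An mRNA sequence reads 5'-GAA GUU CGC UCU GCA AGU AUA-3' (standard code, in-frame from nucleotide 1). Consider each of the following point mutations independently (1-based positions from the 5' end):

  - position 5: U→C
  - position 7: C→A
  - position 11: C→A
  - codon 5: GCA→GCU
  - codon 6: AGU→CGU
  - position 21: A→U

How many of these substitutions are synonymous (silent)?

Codon 2: GUU (Val) → GCU (Ala) — missense.
Codon 3: CGC (Arg) → AGC (Ser) — missense.
Codon 4: UCU (Ser) → UAU (Tyr) — missense.
Codon 5: GCA (Ala) → GCU (Ala) — synonymous.
Codon 6: AGU (Ser) → CGU (Arg) — missense.
Codon 7: AUA (Ile) → AUU (Ile) — synonymous.
Synonymous: 2 of 6.

2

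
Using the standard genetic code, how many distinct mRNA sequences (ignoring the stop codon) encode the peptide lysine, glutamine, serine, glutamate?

Lys: 2 codons.
Gln: 2 codons.
Ser: 6 codons.
Glu: 2 codons.
2 × 2 × 6 × 2 = 48.

48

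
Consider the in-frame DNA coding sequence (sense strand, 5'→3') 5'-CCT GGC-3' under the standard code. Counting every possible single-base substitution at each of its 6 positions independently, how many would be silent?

Codon 1 (CCT, Pro): 3 synonymous substitutions.
Codon 2 (GGC, Gly): 3 synonymous substitutions.
Total: 3 + 3 = 6.

6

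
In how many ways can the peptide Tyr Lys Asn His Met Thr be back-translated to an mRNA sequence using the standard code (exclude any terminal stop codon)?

64

Tyr: 2 codons.
Lys: 2 codons.
Asn: 2 codons.
His: 2 codons.
Met: 1 codon.
Thr: 4 codons.
2 × 2 × 2 × 2 × 1 × 4 = 64.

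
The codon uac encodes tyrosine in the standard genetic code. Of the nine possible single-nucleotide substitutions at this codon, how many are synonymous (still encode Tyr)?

Position 1: none → 0 synonymous.
Position 2: none → 0 synonymous.
Position 3: UAU → 1 synonymous.
Total: 0 + 0 + 1 = 1.

1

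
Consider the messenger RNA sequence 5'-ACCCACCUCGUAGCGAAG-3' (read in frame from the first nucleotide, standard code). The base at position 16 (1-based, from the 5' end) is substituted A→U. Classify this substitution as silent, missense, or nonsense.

Position 16 falls in codon 6: AAG → Lys.
After the substitution the codon is UAG → Stop.
The new codon is a stop codon, so this is a nonsense mutation.

nonsense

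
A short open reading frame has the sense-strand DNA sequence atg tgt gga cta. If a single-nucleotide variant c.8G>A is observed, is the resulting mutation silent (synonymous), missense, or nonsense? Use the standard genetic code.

Position 8 falls in codon 3: GGA → Gly.
After the substitution the codon is GAA → Glu.
Gly ≠ Glu, so this is a missense mutation.

missense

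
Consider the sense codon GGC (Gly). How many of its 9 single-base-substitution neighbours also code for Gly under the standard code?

Position 1: none → 0 synonymous.
Position 2: none → 0 synonymous.
Position 3: GGU, GGA, GGG → 3 synonymous.
Total: 0 + 0 + 3 = 3.

3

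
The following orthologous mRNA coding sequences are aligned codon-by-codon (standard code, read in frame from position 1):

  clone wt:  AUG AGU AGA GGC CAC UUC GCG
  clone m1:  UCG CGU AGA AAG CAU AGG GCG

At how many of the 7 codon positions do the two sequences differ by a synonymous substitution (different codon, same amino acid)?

1

Codon 1: AUG Met / UCG Ser — nonsynonymous.
Codon 2: AGU Ser / CGU Arg — nonsynonymous.
Codon 3: AGA Arg / AGA Arg — identical.
Codon 4: GGC Gly / AAG Lys — nonsynonymous.
Codon 5: CAC His / CAU His — synonymous.
Codon 6: UUC Phe / AGG Arg — nonsynonymous.
Codon 7: GCG Ala / GCG Ala — identical.
Synonymous differences: 1.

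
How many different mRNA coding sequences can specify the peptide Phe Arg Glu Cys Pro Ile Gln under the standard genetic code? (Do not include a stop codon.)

1152

Phe: 2 codons.
Arg: 6 codons.
Glu: 2 codons.
Cys: 2 codons.
Pro: 4 codons.
Ile: 3 codons.
Gln: 2 codons.
2 × 6 × 2 × 2 × 4 × 3 × 2 = 1152.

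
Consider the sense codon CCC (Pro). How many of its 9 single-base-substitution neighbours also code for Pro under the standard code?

Position 1: none → 0 synonymous.
Position 2: none → 0 synonymous.
Position 3: CCU, CCA, CCG → 3 synonymous.
Total: 0 + 0 + 3 = 3.

3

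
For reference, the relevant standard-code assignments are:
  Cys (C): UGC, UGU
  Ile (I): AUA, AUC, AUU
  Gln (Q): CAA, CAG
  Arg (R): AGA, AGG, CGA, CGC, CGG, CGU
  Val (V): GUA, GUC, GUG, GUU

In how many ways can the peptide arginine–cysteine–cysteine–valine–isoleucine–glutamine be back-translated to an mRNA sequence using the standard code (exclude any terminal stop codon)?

576

Arg: 6 codons.
Cys: 2 codons.
Cys: 2 codons.
Val: 4 codons.
Ile: 3 codons.
Gln: 2 codons.
6 × 2 × 2 × 4 × 3 × 2 = 576.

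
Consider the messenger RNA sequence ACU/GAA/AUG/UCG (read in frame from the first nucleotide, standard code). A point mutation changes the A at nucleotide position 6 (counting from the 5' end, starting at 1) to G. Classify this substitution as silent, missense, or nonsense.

Position 6 falls in codon 2: GAA → Glu.
After the substitution the codon is GAG → Glu.
Both encode Glu, so the change is synonymous.

silent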